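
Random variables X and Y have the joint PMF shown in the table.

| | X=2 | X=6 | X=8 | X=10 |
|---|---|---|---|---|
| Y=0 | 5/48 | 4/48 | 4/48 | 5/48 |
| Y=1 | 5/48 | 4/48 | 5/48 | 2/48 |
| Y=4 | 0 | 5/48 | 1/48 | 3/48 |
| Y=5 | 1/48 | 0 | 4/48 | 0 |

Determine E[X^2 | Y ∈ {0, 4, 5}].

431/8

P(Y ∈ {0, 4, 5}) = 2/3.
Summing X^2·P(X=x,Y=y) over the conditioning event gives 431/12.
E[X^2 | Y ∈ {0, 4, 5}] = (431/12) / (2/3) = 431/8.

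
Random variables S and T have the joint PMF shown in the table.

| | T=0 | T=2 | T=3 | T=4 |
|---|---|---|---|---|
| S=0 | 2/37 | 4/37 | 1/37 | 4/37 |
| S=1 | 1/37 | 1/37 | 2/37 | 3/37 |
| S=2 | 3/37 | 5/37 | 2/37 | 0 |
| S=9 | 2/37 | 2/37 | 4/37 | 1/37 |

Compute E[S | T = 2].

29/12

P(T = 2) = 12/37.
Σ S·P over the event = 0·(4/37) + 1·(1/37) + 2·(5/37) + 9·(2/37) = 29/37.
E[S | T = 2] = (29/37) / (12/37) = 29/12.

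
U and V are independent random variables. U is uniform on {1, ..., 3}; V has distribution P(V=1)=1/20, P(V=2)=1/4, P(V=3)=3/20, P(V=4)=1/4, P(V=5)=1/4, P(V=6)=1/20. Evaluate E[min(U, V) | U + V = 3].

1

P(U + V = 3) = 1/10.
Summing min(U,V)·P(x,y) over outcomes with U + V = 3 gives 1/10.
E[min(U, V) | U + V = 3] = (1/10) / (1/10) = 1.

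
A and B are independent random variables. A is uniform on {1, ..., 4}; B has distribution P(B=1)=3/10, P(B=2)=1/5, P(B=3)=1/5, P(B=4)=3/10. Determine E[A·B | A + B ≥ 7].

27/2

P(A + B ≥ 7) = 1/5.
Summing AB·P(x,y) over outcomes with A + B ≥ 7 gives 27/10.
E[A·B | A + B ≥ 7] = (27/10) / (1/5) = 27/2.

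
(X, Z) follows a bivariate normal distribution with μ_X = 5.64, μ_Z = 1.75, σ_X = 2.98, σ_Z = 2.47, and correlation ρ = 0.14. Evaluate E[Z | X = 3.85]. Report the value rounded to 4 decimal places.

1.5423

E[Z | X=x] = μ_Z + ρ(σ_Z/σ_X)(x − μ_X) for jointly normal variables.
E[Z | X=3.85] = 1.75 + (0.14)·(2.47/2.98)·(3.85 − (5.64)) = 1.75 + (0.11604)·(-1.79) = 1.5423.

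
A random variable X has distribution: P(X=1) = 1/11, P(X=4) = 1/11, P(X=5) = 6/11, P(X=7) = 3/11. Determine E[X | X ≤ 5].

35/8

P(X ≤ 5) = 8/11.
Σ over the event: 1·1/11 + 4·1/11 + 5·6/11 = 35/11.
E[X | X ≤ 5] = (35/11) / (8/11) = 35/8.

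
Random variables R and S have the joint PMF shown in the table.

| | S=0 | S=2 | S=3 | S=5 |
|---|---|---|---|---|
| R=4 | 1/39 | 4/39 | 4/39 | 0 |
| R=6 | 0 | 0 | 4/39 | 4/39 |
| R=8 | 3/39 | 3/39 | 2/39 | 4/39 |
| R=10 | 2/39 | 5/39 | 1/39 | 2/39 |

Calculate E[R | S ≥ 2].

232/33

P(S ≥ 2) = 11/13.
Summing R·P(R=x,S=y) over the conditioning event gives 232/39.
E[R | S ≥ 2] = (232/39) / (11/13) = 232/33.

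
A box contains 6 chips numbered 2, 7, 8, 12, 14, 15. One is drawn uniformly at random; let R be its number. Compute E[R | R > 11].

41/3

P(R > 11) = 1/2.
Σ over the event: 12·1/6 + 14·1/6 + 15·1/6 = 41/6.
E[R | R > 11] = (41/6) / (1/2) = 41/3.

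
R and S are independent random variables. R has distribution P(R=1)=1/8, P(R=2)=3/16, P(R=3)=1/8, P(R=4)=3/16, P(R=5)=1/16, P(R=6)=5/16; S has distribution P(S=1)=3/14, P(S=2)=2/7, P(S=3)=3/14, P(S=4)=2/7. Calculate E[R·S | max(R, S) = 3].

192/35

P(max(R, S) = 3) = 5/32.
Summing RS·P(x,y) over outcomes with max(R, S) = 3 gives 6/7.
E[R·S | max(R, S) = 3] = (6/7) / (5/32) = 192/35.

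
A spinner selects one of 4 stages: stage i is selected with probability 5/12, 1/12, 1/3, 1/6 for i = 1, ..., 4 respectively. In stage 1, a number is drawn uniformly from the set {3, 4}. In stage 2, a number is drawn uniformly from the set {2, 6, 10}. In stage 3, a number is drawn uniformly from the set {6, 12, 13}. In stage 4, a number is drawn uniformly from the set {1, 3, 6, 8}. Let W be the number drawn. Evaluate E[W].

443/72

E[W | stage 1] = (3+4)/2 = 7/2.
E[W | stage 2] = (2+6+10)/3 = 6.
E[W | stage 3] = (6+12+13)/3 = 31/3.
E[W | stage 4] = (1+3+6+8)/4 = 9/2.
E[W] = (5/12)·(7/2) + (1/12)·(6) + (1/3)·(31/3) + (1/6)·(9/2) = 443/72.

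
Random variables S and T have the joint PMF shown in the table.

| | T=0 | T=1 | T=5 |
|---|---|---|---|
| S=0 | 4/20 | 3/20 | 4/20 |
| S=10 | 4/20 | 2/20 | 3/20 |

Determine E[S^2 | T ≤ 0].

P(T ≤ 0) = 2/5.
Summing S^2·P(S=x,T=y) over the conditioning event gives 20.
E[S^2 | T ≤ 0] = (20) / (2/5) = 50.

50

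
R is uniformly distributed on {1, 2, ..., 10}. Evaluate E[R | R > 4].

15/2

Given R > 4, R is equally likely to be any of {5, 6, 7, 8, 9, 10}.
E[R | R > 4] = (5 + 6 + 7 + 8 + 9 + 10) / 6 = 15/2.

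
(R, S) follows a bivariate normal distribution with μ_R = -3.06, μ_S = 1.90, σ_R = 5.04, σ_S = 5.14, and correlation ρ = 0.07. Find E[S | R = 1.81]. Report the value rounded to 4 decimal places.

The regression of S on R has slope ρ·σ_S/σ_R and passes through (μ_R, μ_S).
E[S | R=1.81] = 1.90 + (0.07)·(5.14/5.04)·(1.81 − (-3.06)) = 1.90 + (0.071389)·(4.87) = 2.2477.

2.2477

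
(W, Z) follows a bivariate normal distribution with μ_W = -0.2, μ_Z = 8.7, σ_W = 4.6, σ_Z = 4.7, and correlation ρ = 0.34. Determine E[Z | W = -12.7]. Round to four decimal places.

4.3576

The regression of Z on W has slope ρ·σ_Z/σ_W and passes through (μ_W, μ_Z).
E[Z | W=-12.7] = 8.7 + (0.34)·(4.7/4.6)·(-12.7 − (-0.2)) = 8.7 + (0.34739)·(-12.5) = 4.3576.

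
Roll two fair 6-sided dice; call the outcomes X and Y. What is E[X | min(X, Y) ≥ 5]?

11/2

Outcomes with min(X, Y) ≥ 5: (5,5), (5,6), (6,5), (6,6), each with probability 1/36.
E[X | min(X, Y) ≥ 5] = (5 + 5 + 6 + 6) / 4 = 11/2.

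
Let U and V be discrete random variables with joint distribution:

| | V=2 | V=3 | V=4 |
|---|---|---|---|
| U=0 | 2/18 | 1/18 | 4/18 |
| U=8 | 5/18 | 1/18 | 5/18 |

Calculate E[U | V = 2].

40/7

P(V = 2) = 7/18.
Summing U·P(U=x,V=y) over the conditioning event gives 20/9.
E[U | V = 2] = (20/9) / (7/18) = 40/7.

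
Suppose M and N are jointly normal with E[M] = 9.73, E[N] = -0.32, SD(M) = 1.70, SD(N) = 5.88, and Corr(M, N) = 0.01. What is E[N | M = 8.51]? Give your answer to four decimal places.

For a bivariate normal, E[N | M=x] = μ_N + ρ·(σ_N/σ_M)·(x − μ_M).
E[N | M=8.51] = -0.32 + (0.01)·(5.88/1.70)·(8.51 − (9.73)) = -0.32 + (0.034588)·(-1.22) = -0.3622.

-0.3622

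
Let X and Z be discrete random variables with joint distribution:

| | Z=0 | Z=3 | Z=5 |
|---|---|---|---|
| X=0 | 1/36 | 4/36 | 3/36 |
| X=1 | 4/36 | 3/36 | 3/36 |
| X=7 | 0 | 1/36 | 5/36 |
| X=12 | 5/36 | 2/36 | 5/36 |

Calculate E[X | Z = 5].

49/8

P(Z = 5) = 4/9.
Σ X·P over the event = 0·(3/36) + 1·(3/36) + 7·(5/36) + 12·(5/36) = 49/18.
E[X | Z = 5] = (49/18) / (4/9) = 49/8.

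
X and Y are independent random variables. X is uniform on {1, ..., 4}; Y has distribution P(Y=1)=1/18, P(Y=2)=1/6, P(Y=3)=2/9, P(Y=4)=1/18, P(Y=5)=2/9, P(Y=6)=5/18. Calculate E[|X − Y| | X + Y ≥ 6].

P(X + Y ≥ 6) = 25/36.
Summing |X−Y|·P(x,y) over outcomes with X + Y ≥ 6 gives 41/24.
E[|X − Y| | X + Y ≥ 6] = (41/24) / (25/36) = 123/50.

123/50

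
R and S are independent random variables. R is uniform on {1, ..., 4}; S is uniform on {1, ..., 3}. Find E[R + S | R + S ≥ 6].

P(R + S ≥ 6) = 1/4.
Summing (R+S)·P(x,y) over outcomes with R + S ≥ 6 gives 19/12.
E[R + S | R + S ≥ 6] = (19/12) / (1/4) = 19/3.

19/3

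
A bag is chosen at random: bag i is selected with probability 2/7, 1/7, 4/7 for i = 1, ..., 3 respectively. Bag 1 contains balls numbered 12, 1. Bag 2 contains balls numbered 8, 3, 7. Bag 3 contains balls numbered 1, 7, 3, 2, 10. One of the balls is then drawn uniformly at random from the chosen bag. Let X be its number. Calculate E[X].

E[X | bag 1] = (12+1)/2 = 13/2.
E[X | bag 2] = (8+3+7)/3 = 6.
E[X | bag 3] = (1+7+3+2+10)/5 = 23/5.
By the law of total expectation,
E[X] = (2/7)·(13/2) + (1/7)·(6) + (4/7)·(23/5) = 187/35.

187/35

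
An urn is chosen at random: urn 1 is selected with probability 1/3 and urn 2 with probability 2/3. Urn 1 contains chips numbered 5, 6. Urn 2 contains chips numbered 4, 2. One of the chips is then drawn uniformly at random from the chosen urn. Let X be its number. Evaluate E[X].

23/6

E[X | urn 1] = (5+6)/2 = 11/2.
E[X | urn 2] = (4+2)/2 = 3.
E[X] = (1/3)·(11/2) + (2/3)·(3) = 23/6.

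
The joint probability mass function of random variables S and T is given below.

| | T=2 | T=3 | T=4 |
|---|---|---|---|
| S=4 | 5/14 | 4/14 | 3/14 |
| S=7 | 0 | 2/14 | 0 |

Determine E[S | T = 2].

P(T = 2) = 5/14.
Σ S·P over the event = 4·(5/14) = 10/7.
E[S | T = 2] = (10/7) / (5/14) = 4.

4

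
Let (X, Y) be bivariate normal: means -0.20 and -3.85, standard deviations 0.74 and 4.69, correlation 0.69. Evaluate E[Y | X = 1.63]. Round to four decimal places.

4.1528

For a bivariate normal, E[Y | X=x] = μ_Y + ρ·(σ_Y/σ_X)·(x − μ_X).
E[Y | X=1.63] = -3.85 + (0.69)·(4.69/0.74)·(1.63 − (-0.20)) = -3.85 + (4.3731)·(1.83) = 4.1528.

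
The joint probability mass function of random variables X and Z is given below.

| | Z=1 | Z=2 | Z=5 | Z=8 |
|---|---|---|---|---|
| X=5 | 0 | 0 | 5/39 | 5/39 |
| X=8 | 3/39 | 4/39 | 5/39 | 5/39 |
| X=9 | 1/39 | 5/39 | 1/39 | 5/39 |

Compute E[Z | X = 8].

P(X = 8) = 17/39.
Σ Z·P over the event = 1·(3/39) + 2·(4/39) + 5·(5/39) + 8·(5/39) = 76/39.
E[Z | X = 8] = (76/39) / (17/39) = 76/17.

76/17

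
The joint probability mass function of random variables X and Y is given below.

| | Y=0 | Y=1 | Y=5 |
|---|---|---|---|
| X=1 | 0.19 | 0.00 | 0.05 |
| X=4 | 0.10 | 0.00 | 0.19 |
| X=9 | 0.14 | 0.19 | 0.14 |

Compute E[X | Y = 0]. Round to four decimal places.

P(Y = 0) = 0.43.
Σ X·P over the event = 1·(0.19) + 4·(0.10) + 9·(0.14) = 1.85.
E[X | Y = 0] = (1.85) / (0.43) = 4.3023.

4.3023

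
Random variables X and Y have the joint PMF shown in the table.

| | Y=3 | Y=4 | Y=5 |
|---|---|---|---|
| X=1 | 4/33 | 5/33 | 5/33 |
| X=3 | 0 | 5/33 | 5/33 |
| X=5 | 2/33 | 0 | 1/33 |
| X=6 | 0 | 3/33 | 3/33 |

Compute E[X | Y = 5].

P(Y = 5) = 14/33.
Summing X·P(X=x,Y=y) over the conditioning event gives 43/33.
E[X | Y = 5] = (43/33) / (14/33) = 43/14.

43/14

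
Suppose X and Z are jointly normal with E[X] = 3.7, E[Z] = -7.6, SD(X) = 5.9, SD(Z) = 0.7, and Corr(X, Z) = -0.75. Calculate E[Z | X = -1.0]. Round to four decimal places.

-7.1818

E[Z | X=x] = μ_Z + ρ(σ_Z/σ_X)(x − μ_X) for jointly normal variables.
E[Z | X=-1.0] = -7.6 + (-0.75)·(0.7/5.9)·(-1.0 − (3.7)) = -7.6 + (-0.088983)·(-4.7) = -7.1818.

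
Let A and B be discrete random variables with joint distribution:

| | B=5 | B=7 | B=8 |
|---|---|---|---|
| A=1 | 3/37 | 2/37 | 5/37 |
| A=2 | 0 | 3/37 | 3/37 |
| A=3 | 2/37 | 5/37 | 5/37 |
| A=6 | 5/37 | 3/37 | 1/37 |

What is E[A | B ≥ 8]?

P(B ≥ 8) = 14/37.
Σ A·P over the event = 1·(5/37) + 2·(3/37) + 3·(5/37) + 6·(1/37) = 32/37.
E[A | B ≥ 8] = (32/37) / (14/37) = 16/7.

16/7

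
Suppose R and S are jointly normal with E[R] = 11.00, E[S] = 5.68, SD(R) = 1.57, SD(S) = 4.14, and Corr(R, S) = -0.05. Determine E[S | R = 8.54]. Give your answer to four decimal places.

For a bivariate normal, E[S | R=x] = μ_S + ρ·(σ_S/σ_R)·(x − μ_R).
E[S | R=8.54] = 5.68 + (-0.05)·(4.14/1.57)·(8.54 − (11.00)) = 5.68 + (-0.131847)·(-2.46) = 6.0043.

6.0043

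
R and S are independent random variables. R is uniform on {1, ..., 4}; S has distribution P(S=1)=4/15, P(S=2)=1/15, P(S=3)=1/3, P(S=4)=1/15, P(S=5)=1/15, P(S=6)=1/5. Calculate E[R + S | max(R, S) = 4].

P(max(R, S) = 4) = 7/30.
Summing (R+S)·P(x,y) over outcomes with max(R, S) = 4 gives 29/20.
E[R + S | max(R, S) = 4] = (29/20) / (7/30) = 87/14.

87/14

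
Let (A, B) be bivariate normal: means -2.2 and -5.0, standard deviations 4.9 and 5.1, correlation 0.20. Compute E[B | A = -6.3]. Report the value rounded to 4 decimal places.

-5.8535

The regression of B on A has slope ρ·σ_B/σ_A and passes through (μ_A, μ_B).
E[B | A=-6.3] = -5.0 + (0.20)·(5.1/4.9)·(-6.3 − (-2.2)) = -5.0 + (0.20816)·(-4.1) = -5.8535.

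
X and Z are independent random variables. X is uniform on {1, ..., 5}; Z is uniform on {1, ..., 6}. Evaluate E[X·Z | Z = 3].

Outcomes with Z = 3: (1,3), (2,3), (3,3), (4,3), (5,3), each with probability 1/30.
E[X·Z | Z = 3] = (3 + 6 + 9 + 12 + 15) / 5 = 9.

9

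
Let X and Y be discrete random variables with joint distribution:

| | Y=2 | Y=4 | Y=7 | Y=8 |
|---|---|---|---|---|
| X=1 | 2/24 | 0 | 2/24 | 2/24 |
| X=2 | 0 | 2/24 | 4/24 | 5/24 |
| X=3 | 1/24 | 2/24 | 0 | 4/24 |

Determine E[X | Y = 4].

5/2

P(Y = 4) = 1/6.
Σ X·P over the event = 2·(2/24) + 3·(2/24) = 5/12.
E[X | Y = 4] = (5/12) / (1/6) = 5/2.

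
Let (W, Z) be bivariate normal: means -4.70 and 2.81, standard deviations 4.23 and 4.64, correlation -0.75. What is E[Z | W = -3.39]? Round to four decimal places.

The regression of Z on W has slope ρ·σ_Z/σ_W and passes through (μ_W, μ_Z).
E[Z | W=-3.39] = 2.81 + (-0.75)·(4.64/4.23)·(-3.39 − (-4.70)) = 2.81 + (-0.8227)·(1.31) = 1.7323.

1.7323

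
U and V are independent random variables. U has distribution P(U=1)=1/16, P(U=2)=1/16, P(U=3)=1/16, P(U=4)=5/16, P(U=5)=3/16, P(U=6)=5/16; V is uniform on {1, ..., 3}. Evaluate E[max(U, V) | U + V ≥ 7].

70/13

P(U + V ≥ 7) = 13/24.
Summing max(U,V)·P(x,y) over outcomes with U + V ≥ 7 gives 35/12.
E[max(U, V) | U + V ≥ 7] = (35/12) / (13/24) = 70/13.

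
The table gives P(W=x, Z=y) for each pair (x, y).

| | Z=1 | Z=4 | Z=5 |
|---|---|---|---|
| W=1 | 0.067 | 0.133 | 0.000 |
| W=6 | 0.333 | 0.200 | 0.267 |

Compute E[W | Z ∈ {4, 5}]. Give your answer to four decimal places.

4.8917

P(Z ∈ {4, 5}) = 0.600.
Σ W·P over the event = 1·(0.133) + 6·(0.200) + 6·(0.267) = 2.935.
E[W | Z ∈ {4, 5}] = (2.935) / (0.600) = 4.8917.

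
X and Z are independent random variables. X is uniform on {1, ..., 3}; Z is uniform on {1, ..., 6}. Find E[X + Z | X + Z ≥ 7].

Outcomes with X + Z ≥ 7: (1,6), (2,5), (2,6), (3,4), (3,5), (3,6), each with probability 1/18.
E[X + Z | X + Z ≥ 7] = (7 + 7 + 8 + 7 + 8 + 9) / 6 = 23/3.

23/3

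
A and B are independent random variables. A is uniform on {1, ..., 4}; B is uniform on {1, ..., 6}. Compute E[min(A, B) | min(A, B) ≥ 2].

P(min(A, B) ≥ 2) = 5/8.
Summing min(A,B)·P(x,y) over outcomes with min(A, B) ≥ 2 gives 41/24.
E[min(A, B) | min(A, B) ≥ 2] = (41/24) / (5/8) = 41/15.

41/15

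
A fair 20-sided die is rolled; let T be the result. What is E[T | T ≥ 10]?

15

Given T ≥ 10, T is equally likely to be any of {10, 11, 12, 13, 14, 15, 16, 17, 18, 19, 20}.
E[T | T ≥ 10] = (10 + 11 + 12 + 13 + 14 + 15 + 16 + 17 + 18 + 19 + 20) / 11 = 15.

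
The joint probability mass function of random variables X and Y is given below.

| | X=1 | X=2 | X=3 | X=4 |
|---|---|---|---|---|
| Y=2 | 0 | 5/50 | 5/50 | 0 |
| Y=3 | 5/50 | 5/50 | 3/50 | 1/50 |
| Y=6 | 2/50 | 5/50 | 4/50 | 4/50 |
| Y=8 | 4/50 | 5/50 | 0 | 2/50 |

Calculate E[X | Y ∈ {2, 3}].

53/24

P(Y ∈ {2, 3}) = 12/25.
Σ X·P over the event = 1·(5/50) + 2·(5/50) + 2·(5/50) + 3·(5/50) + 3·(3/50) + 4·(1/50) = 53/50.
E[X | Y ∈ {2, 3}] = (53/50) / (12/25) = 53/24.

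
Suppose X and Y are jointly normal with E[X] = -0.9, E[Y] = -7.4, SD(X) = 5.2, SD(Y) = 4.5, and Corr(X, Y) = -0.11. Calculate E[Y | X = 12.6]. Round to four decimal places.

-8.6851

The regression of Y on X has slope ρ·σ_Y/σ_X and passes through (μ_X, μ_Y).
E[Y | X=12.6] = -7.4 + (-0.11)·(4.5/5.2)·(12.6 − (-0.9)) = -7.4 + (-0.095192)·(13.5) = -8.6851.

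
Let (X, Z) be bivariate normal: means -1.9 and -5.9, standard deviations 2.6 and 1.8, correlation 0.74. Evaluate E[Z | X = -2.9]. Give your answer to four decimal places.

E[Z | X=x] = μ_Z + ρ(σ_Z/σ_X)(x − μ_X) for jointly normal variables.
E[Z | X=-2.9] = -5.9 + (0.74)·(1.8/2.6)·(-2.9 − (-1.9)) = -5.9 + (0.51231)·(-1) = -6.4123.

-6.4123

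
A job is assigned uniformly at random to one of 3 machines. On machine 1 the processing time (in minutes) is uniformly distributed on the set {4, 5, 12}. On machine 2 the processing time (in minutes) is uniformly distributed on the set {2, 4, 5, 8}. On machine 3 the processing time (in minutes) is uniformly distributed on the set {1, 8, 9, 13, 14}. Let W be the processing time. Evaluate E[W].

E[W | machine 1] = (4+5+12)/3 = 7.
E[W | machine 2] = (2+4+5+8)/4 = 19/4.
E[W | machine 3] = (1+8+9+13+14)/5 = 9.
E[W] = (1/3)·(7) + (1/3)·(19/4) + (1/3)·(9) = 83/12.

83/12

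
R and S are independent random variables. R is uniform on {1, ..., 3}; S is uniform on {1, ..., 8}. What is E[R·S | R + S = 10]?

37/2

Outcomes with R + S = 10: (2,8), (3,7), each with probability 1/24.
E[R·S | R + S = 10] = (16 + 21) / 2 = 37/2.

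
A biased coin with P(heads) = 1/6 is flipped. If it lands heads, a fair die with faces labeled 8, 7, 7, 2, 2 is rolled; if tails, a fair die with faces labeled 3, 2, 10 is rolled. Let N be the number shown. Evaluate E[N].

E[N | heads] = (8+7+7+2+2)/5 = 26/5.
E[N | tails] = (3+2+10)/3 = 5.
By the law of total expectation,
E[N] = (1/6)·(26/5) + (5/6)·(5) = 151/30.

151/30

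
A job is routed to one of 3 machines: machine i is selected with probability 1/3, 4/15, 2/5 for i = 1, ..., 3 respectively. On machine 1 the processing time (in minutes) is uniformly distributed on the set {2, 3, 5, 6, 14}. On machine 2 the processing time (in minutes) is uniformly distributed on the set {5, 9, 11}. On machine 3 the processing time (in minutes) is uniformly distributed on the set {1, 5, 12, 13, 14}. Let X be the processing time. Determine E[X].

E[X | machine 1] = (2+3+5+6+14)/5 = 6.
E[X | machine 2] = (5+9+11)/3 = 25/3.
E[X | machine 3] = (1+5+12+13+14)/5 = 9.
E[X] = (1/3)·(6) + (4/15)·(25/3) + (2/5)·(9) = 352/45.

352/45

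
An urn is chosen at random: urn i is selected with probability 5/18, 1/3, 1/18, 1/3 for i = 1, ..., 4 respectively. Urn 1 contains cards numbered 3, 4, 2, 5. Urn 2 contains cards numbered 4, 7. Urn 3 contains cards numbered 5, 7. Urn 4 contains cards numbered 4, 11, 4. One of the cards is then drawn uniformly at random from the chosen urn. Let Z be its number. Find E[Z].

E[Z | urn 1] = (3+4+2+5)/4 = 7/2.
E[Z | urn 2] = (4+7)/2 = 11/2.
E[Z | urn 3] = (5+7)/2 = 6.
E[Z | urn 4] = (4+11+4)/3 = 19/3.
E[Z] = (5/18)·(7/2) + (1/3)·(11/2) + (1/18)·(6) + (1/3)·(19/3) = 21/4.

21/4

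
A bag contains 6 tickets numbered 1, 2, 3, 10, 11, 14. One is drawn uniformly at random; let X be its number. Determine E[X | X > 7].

35/3

P(X > 7) = 1/2.
Σ over the event: 10·1/6 + 11·1/6 + 14·1/6 = 35/6.
E[X | X > 7] = (35/6) / (1/2) = 35/3.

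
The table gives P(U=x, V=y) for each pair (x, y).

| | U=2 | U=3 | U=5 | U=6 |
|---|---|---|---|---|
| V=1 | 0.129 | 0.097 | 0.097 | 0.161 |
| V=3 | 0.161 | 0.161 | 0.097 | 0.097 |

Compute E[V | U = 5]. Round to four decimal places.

P(U = 5) = 0.194.
Σ V·P over the event = 1·(0.097) + 3·(0.097) = 0.388.
E[V | U = 5] = (0.388) / (0.194) = 2.0000.

2.0000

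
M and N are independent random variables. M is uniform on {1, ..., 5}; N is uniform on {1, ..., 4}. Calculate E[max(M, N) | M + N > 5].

Outcomes with M + N > 5: (2,4), (3,3), (3,4), (4,2), (4,3), (4,4), (5,1), (5,2), (5,3), (5,4), each with probability 1/20.
E[max(M, N) | M + N > 5] = (4 + 3 + 4 + 4 + 4 + 4 + 5 + 5 + 5 + 5) / 10 = 43/10.

43/10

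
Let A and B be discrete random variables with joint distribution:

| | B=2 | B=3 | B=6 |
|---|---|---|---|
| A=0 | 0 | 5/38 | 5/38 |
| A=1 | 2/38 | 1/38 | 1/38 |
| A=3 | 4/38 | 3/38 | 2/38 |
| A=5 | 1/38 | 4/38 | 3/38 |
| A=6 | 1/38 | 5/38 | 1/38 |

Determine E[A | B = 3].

P(B = 3) = 9/19.
Σ A·P over the event = 0·(5/38) + 1·(1/38) + 3·(3/38) + 5·(4/38) + 6·(5/38) = 30/19.
E[A | B = 3] = (30/19) / (9/19) = 10/3.

10/3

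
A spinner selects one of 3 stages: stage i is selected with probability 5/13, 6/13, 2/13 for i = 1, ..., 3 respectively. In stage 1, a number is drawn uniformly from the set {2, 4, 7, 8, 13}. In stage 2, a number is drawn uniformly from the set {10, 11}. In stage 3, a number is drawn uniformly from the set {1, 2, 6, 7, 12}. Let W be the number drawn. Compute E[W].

541/65

E[W | stage 1] = (2+4+7+8+13)/5 = 34/5.
E[W | stage 2] = (10+11)/2 = 21/2.
E[W | stage 3] = (1+2+6+7+12)/5 = 28/5.
By the law of total expectation,
E[W] = (5/13)·(34/5) + (6/13)·(21/2) + (2/13)·(28/5) = 541/65.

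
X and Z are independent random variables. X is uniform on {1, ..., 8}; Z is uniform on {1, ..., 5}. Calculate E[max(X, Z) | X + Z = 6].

P(X + Z = 6) = 1/8.
Summing max(X,Z)·P(x,y) over outcomes with X + Z = 6 gives 21/40.
E[max(X, Z) | X + Z = 6] = (21/40) / (1/8) = 21/5.

21/5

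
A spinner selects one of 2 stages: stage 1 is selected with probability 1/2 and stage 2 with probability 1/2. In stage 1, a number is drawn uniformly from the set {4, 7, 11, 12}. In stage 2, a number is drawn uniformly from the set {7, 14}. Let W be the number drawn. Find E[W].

19/2

E[W | stage 1] = (4+7+11+12)/4 = 17/2.
E[W | stage 2] = (7+14)/2 = 21/2.
E[W] = (1/2)·(17/2) + (1/2)·(21/2) = 19/2.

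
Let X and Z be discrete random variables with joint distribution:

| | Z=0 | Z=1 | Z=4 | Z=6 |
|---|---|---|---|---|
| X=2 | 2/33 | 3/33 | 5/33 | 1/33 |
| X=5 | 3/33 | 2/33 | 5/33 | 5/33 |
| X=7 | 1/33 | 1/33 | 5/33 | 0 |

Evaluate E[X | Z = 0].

P(Z = 0) = 2/11.
Σ X·P over the event = 2·(2/33) + 5·(3/33) + 7·(1/33) = 26/33.
E[X | Z = 0] = (26/33) / (2/11) = 13/3.

13/3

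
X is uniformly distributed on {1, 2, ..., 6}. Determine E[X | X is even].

Given X is even, X is equally likely to be any of {2, 4, 6}.
E[X | X is even] = (2 + 4 + 6) / 3 = 4.

4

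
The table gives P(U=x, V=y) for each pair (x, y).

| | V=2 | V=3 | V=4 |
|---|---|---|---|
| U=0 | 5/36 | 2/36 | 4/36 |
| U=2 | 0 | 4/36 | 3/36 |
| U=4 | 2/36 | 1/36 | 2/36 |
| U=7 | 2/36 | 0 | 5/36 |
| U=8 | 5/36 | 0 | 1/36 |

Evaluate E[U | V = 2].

P(V = 2) = 7/18.
Σ U·P over the event = 0·(5/36) + 4·(2/36) + 7·(2/36) + 8·(5/36) = 31/18.
E[U | V = 2] = (31/18) / (7/18) = 31/7.

31/7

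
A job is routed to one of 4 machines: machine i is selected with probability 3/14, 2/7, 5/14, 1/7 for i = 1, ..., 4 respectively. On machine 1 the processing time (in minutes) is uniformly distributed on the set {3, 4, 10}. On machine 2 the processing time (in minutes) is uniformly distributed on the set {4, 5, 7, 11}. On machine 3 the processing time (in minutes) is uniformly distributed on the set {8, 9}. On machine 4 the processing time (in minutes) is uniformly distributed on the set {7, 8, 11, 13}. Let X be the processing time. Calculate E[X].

53/7

E[X | machine 1] = (3+4+10)/3 = 17/3.
E[X | machine 2] = (4+5+7+11)/4 = 27/4.
E[X | machine 3] = (8+9)/2 = 17/2.
E[X | machine 4] = (7+8+11+13)/4 = 39/4.
E[X] = (3/14)·(17/3) + (2/7)·(27/4) + (5/14)·(17/2) + (1/7)·(39/4) = 53/7.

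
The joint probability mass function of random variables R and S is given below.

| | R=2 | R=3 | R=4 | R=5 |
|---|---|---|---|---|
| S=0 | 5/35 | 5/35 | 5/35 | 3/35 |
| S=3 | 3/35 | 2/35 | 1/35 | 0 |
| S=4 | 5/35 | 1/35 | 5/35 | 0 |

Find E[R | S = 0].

10/3

P(S = 0) = 18/35.
Σ R·P over the event = 2·(5/35) + 3·(5/35) + 4·(5/35) + 5·(3/35) = 12/7.
E[R | S = 0] = (12/7) / (18/35) = 10/3.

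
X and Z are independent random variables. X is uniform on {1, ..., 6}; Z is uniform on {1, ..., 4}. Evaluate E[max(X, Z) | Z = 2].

11/3

Outcomes with Z = 2: (1,2), (2,2), (3,2), (4,2), (5,2), (6,2), each with probability 1/24.
E[max(X, Z) | Z = 2] = (2 + 2 + 3 + 4 + 5 + 6) / 6 = 11/3.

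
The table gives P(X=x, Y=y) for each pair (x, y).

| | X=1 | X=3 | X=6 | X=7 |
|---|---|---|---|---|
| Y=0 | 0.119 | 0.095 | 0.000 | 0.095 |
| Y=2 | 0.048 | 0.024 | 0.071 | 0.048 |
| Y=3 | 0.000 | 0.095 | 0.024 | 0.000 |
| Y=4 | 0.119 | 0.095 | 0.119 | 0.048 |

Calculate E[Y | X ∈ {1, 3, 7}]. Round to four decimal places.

P(X ∈ {1, 3, 7}) = 0.786.
Summing Y·P(X=x,Y=y) over the conditioning event gives 1.573.
E[Y | X ∈ {1, 3, 7}] = (1.573) / (0.786) = 2.0013.

2.0013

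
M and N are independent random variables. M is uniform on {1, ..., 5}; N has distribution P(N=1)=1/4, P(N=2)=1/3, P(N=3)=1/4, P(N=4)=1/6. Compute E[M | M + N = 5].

8/3

P(M + N = 5) = 1/5.
Summing M·P(x,y) over outcomes with M + N = 5 gives 8/15.
E[M | M + N = 5] = (8/15) / (1/5) = 8/3.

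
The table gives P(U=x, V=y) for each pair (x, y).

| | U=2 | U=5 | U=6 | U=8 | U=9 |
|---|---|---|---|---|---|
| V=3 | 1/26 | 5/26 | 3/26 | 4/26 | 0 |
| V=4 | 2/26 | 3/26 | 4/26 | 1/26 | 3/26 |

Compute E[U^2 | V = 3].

P(V = 3) = 1/2.
Σ U^2·P over the event = 4·(1/26) + 25·(5/26) + 36·(3/26) + 64·(4/26) = 493/26.
E[U^2 | V = 3] = (493/26) / (1/2) = 493/13.

493/13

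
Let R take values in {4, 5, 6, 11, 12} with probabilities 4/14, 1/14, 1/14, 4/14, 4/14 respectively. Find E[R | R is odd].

P(R is odd) = 5/14.
Σ over the event: 5·1/14 + 11·2/7 = 7/2.
E[R | R is odd] = (7/2) / (5/14) = 49/5.

49/5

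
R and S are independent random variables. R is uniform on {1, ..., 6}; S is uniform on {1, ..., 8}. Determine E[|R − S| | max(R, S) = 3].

P(max(R, S) = 3) = 5/48.
Summing |R−S|·P(x,y) over outcomes with max(R, S) = 3 gives 1/8.
E[|R − S| | max(R, S) = 3] = (1/8) / (5/48) = 6/5.

6/5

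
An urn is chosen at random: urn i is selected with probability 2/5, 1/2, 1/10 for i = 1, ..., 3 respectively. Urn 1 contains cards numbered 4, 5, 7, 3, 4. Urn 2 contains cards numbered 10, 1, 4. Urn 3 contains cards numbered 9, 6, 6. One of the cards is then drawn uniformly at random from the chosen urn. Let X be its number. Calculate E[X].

126/25

E[X | urn 1] = (4+5+7+3+4)/5 = 23/5.
E[X | urn 2] = (10+1+4)/3 = 5.
E[X | urn 3] = (9+6+6)/3 = 7.
By the law of total expectation,
E[X] = (2/5)·(23/5) + (1/2)·(5) + (1/10)·(7) = 126/25.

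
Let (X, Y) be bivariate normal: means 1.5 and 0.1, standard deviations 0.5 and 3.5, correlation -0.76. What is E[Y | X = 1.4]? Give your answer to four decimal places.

For a bivariate normal, E[Y | X=x] = μ_Y + ρ·(σ_Y/σ_X)·(x − μ_X).
E[Y | X=1.4] = 0.1 + (-0.76)·(3.5/0.5)·(1.4 − (1.5)) = 0.1 + (-5.32)·(-0.1) = 0.6320.

0.6320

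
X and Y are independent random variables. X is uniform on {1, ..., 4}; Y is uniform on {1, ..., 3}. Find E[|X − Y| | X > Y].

Outcomes with X > Y: (2,1), (3,1), (3,2), (4,1), (4,2), (4,3), each with probability 1/12.
E[|X − Y| | X > Y] = (1 + 2 + 1 + 3 + 2 + 1) / 6 = 5/3.

5/3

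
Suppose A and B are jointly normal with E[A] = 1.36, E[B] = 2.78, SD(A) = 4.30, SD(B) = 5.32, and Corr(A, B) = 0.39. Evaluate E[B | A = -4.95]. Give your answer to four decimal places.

-0.2646

E[B | A=x] = μ_B + ρ(σ_B/σ_A)(x − μ_A) for jointly normal variables.
E[B | A=-4.95] = 2.78 + (0.39)·(5.32/4.30)·(-4.95 − (1.36)) = 2.78 + (0.48251)·(-6.31) = -0.2646.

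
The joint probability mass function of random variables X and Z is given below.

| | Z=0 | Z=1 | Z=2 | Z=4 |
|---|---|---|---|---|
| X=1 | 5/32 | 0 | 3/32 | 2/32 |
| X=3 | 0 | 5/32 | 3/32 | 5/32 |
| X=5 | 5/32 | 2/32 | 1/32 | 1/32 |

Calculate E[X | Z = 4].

11/4

P(Z = 4) = 1/4.
Σ X·P over the event = 1·(2/32) + 3·(5/32) + 5·(1/32) = 11/16.
E[X | Z = 4] = (11/16) / (1/4) = 11/4.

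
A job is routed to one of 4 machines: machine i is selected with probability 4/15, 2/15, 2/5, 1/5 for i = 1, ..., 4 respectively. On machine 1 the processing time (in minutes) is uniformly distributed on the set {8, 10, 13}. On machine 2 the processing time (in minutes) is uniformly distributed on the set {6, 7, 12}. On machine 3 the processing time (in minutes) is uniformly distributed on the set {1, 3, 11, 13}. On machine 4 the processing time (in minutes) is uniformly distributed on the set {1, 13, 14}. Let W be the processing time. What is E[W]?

128/15

E[W | machine 1] = (8+10+13)/3 = 31/3.
E[W | machine 2] = (6+7+12)/3 = 25/3.
E[W | machine 3] = (1+3+11+13)/4 = 7.
E[W | machine 4] = (1+13+14)/3 = 28/3.
By the law of total expectation,
E[W] = (4/15)·(31/3) + (2/15)·(25/3) + (2/5)·(7) + (1/5)·(28/3) = 128/15.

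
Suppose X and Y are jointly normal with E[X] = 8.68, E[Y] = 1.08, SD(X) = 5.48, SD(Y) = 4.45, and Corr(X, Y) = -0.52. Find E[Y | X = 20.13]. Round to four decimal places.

-3.7549

E[Y | X=x] = μ_Y + ρ(σ_Y/σ_X)(x − μ_X) for jointly normal variables.
E[Y | X=20.13] = 1.08 + (-0.52)·(4.45/5.48)·(20.13 − (8.68)) = 1.08 + (-0.42226)·(11.45) = -3.7549.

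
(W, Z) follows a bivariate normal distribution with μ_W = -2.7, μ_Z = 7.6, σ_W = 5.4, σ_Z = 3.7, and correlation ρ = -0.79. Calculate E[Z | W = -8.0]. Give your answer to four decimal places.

10.4689

The regression of Z on W has slope ρ·σ_Z/σ_W and passes through (μ_W, μ_Z).
E[Z | W=-8.0] = 7.6 + (-0.79)·(3.7/5.4)·(-8.0 − (-2.7)) = 7.6 + (-0.5413)·(-5.3) = 10.4689.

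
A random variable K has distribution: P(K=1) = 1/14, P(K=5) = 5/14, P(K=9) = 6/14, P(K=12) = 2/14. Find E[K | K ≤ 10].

20/3

P(K ≤ 10) = 6/7.
Σ over the event: 1·1/14 + 5·5/14 + 9·3/7 = 40/7.
E[K | K ≤ 10] = (40/7) / (6/7) = 20/3.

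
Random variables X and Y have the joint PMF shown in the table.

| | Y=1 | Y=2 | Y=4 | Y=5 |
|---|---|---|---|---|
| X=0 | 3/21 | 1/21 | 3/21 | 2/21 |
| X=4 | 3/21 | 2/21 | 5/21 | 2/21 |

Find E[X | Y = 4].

P(Y = 4) = 8/21.
Σ X·P over the event = 0·(3/21) + 4·(5/21) = 20/21.
E[X | Y = 4] = (20/21) / (8/21) = 5/2.

5/2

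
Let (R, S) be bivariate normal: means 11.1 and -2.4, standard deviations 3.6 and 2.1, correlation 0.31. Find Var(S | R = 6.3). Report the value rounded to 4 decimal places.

For a bivariate normal, Var(S | R=x) = σ_S²(1 − ρ²).
Var(S | R=6.3) = (2.1)²·(1 − (0.31)²) = 4.41·0.9039 = 3.9862.

3.9862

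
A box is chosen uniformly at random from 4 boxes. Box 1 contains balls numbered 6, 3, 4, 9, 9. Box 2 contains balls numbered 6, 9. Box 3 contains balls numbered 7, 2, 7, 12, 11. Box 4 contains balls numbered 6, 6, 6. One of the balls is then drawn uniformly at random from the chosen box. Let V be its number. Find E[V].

E[V | box 1] = (6+3+4+9+9)/5 = 31/5.
E[V | box 2] = (6+9)/2 = 15/2.
E[V | box 3] = (7+2+7+12+11)/5 = 39/5.
E[V | box 4] = (6+6+6)/3 = 6.
By the law of total expectation,
E[V] = (1/4)·(31/5) + (1/4)·(15/2) + (1/4)·(39/5) + (1/4)·(6) = 55/8.

55/8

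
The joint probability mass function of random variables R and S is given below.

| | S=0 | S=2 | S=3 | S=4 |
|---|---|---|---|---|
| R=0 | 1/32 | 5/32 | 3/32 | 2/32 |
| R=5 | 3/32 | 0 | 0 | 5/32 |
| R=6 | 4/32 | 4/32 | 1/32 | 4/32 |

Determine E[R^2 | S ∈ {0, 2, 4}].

158/7

P(S ∈ {0, 2, 4}) = 7/8.
Σ R^2·P over the event = 0·(1/32) + 0·(5/32) + 0·(2/32) + 25·(3/32) + 25·(5/32) + 36·(4/32) + 36·(4/32) + 36·(4/32) = 79/4.
E[R^2 | S ∈ {0, 2, 4}] = (79/4) / (7/8) = 158/7.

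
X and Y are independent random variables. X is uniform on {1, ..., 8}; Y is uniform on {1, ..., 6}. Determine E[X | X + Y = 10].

6

Outcomes with X + Y = 10: (4,6), (5,5), (6,4), (7,3), (8,2), each with probability 1/48.
E[X | X + Y = 10] = (4 + 5 + 6 + 7 + 8) / 5 = 6.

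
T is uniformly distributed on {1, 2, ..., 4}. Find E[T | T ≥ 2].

Given T ≥ 2, T is equally likely to be any of {2, 3, 4}.
E[T | T ≥ 2] = (2 + 3 + 4) / 3 = 3.

3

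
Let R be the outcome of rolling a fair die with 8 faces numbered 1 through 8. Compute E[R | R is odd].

4

Given R is odd, R is equally likely to be any of {1, 3, 5, 7}.
E[R | R is odd] = (1 + 3 + 5 + 7) / 4 = 4.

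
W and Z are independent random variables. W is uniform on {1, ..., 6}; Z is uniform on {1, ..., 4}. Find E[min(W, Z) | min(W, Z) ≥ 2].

41/15

P(min(W, Z) ≥ 2) = 5/8.
Summing min(W,Z)·P(x,y) over outcomes with min(W, Z) ≥ 2 gives 41/24.
E[min(W, Z) | min(W, Z) ≥ 2] = (41/24) / (5/8) = 41/15.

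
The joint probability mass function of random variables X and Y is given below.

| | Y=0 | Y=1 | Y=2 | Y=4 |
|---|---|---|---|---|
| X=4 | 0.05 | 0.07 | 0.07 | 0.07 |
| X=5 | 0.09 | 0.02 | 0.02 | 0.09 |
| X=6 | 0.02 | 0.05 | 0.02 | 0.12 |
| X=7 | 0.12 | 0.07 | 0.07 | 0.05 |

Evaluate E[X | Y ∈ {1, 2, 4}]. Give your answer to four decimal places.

P(Y ∈ {1, 2, 4}) = 0.72.
Summing X·P(X=x,Y=y) over the conditioning event gives 3.96.
E[X | Y ∈ {1, 2, 4}] = (3.96) / (0.72) = 5.5000.

5.5000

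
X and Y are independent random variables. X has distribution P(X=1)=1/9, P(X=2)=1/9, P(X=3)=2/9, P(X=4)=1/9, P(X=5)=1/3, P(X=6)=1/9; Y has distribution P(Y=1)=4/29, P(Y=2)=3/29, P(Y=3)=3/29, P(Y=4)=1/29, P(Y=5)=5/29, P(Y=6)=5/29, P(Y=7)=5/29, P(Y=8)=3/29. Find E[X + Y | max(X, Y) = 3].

P(max(X, Y) = 3) = 26/261.
Summing (X+Y)·P(x,y) over outcomes with max(X, Y) = 3 gives 125/261.
E[X + Y | max(X, Y) = 3] = (125/261) / (26/261) = 125/26.

125/26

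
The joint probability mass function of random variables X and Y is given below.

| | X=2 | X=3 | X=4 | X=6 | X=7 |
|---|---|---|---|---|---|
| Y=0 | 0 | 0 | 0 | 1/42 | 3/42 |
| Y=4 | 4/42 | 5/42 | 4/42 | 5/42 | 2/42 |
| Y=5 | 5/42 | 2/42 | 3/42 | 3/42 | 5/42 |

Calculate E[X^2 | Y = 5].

P(Y = 5) = 3/7.
Summing X^2·P(X=x,Y=y) over the conditioning event gives 439/42.
E[X^2 | Y = 5] = (439/42) / (3/7) = 439/18.

439/18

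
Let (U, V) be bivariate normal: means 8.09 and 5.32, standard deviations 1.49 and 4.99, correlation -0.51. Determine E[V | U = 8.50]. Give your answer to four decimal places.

4.6197

E[V | U=x] = μ_V + ρ(σ_V/σ_U)(x − μ_U) for jointly normal variables.
E[V | U=8.50] = 5.32 + (-0.51)·(4.99/1.49)·(8.50 − (8.09)) = 5.32 + (-1.708)·(0.41) = 4.6197.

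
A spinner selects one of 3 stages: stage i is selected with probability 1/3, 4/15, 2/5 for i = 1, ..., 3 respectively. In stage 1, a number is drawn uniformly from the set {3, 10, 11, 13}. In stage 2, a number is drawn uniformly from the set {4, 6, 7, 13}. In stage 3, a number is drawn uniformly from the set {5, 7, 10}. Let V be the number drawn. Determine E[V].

481/60

E[V | stage 1] = (3+10+11+13)/4 = 37/4.
E[V | stage 2] = (4+6+7+13)/4 = 15/2.
E[V | stage 3] = (5+7+10)/3 = 22/3.
E[V] = (1/3)·(37/4) + (4/15)·(15/2) + (2/5)·(22/3) = 481/60.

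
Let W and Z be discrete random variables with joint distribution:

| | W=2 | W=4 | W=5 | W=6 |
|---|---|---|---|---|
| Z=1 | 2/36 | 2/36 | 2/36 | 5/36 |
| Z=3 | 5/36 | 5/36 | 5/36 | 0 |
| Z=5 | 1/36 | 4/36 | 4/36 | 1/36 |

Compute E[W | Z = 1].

52/11

P(Z = 1) = 11/36.
Σ W·P over the event = 2·(2/36) + 4·(2/36) + 5·(2/36) + 6·(5/36) = 13/9.
E[W | Z = 1] = (13/9) / (11/36) = 52/11.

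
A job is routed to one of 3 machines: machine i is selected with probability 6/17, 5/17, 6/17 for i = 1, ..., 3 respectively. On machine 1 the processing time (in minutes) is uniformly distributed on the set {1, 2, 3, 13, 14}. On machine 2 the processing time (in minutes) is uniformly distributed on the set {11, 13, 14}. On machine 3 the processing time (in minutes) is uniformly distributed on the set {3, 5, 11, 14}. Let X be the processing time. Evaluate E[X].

269/30

E[X | machine 1] = (1+2+3+13+14)/5 = 33/5.
E[X | machine 2] = (11+13+14)/3 = 38/3.
E[X | machine 3] = (3+5+11+14)/4 = 33/4.
E[X] = (6/17)·(33/5) + (5/17)·(38/3) + (6/17)·(33/4) = 269/30.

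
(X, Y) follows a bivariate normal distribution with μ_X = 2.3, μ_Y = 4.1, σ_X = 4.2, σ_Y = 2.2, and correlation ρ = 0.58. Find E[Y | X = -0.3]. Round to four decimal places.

The regression of Y on X has slope ρ·σ_Y/σ_X and passes through (μ_X, μ_Y).
E[Y | X=-0.3] = 4.1 + (0.58)·(2.2/4.2)·(-0.3 − (2.3)) = 4.1 + (0.30381)·(-2.6) = 3.3101.

3.3101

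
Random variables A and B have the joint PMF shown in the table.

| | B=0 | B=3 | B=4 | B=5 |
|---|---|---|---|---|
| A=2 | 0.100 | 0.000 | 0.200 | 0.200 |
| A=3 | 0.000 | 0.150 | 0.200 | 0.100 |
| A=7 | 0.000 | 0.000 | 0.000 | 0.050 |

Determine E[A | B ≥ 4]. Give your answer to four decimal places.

P(B ≥ 4) = 0.750.
Σ A·P over the event = 2·(0.200) + 2·(0.200) + 3·(0.200) + 3·(0.100) + 7·(0.050) = 2.050.
E[A | B ≥ 4] = (2.050) / (0.750) = 2.7333.

2.7333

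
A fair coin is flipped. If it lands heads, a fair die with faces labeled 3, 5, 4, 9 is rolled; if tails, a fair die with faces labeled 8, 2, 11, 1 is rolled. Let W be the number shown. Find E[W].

E[W | heads] = (3+5+4+9)/4 = 21/4.
E[W | tails] = (8+2+11+1)/4 = 11/2.
E[W] = (1/2)·(21/4) + (1/2)·(11/2) = 43/8.

43/8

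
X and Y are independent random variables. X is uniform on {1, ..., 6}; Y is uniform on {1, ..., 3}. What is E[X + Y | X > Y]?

25/4

P(X > Y) = 2/3.
Summing (X+Y)·P(x,y) over outcomes with X > Y gives 25/6.
E[X + Y | X > Y] = (25/6) / (2/3) = 25/4.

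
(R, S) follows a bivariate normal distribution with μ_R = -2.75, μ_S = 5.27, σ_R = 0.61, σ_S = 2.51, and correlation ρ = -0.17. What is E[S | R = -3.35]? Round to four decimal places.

For a bivariate normal, E[S | R=x] = μ_S + ρ·(σ_S/σ_R)·(x − μ_R).
E[S | R=-3.35] = 5.27 + (-0.17)·(2.51/0.61)·(-3.35 − (-2.75)) = 5.27 + (-0.69951)·(-0.6) = 5.6897.

5.6897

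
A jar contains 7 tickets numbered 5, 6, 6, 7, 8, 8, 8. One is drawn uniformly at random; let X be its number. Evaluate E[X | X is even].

36/5

P(X is even) = 5/7.
Σ over the event: 6·2/7 + 8·3/7 = 36/7.
E[X | X is even] = (36/7) / (5/7) = 36/5.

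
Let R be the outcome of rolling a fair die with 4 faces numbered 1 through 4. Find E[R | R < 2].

1

Given R < 2, R is equally likely to be any of {1}.
E[R | R < 2] = (1) / 1 = 1.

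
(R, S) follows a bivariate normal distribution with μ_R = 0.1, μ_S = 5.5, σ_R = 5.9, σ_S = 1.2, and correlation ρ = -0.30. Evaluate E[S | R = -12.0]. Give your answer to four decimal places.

For a bivariate normal, E[S | R=x] = μ_S + ρ·(σ_S/σ_R)·(x − μ_R).
E[S | R=-12.0] = 5.5 + (-0.30)·(1.2/5.9)·(-12.0 − (0.1)) = 5.5 + (-0.061017)·(-12.1) = 6.2383.

6.2383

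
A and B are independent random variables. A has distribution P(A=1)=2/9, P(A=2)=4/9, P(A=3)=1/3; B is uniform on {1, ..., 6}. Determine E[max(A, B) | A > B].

13/5

P(A > B) = 5/27.
Summing max(A,B)·P(x,y) over outcomes with A > B gives 13/27.
E[max(A, B) | A > B] = (13/27) / (5/27) = 13/5.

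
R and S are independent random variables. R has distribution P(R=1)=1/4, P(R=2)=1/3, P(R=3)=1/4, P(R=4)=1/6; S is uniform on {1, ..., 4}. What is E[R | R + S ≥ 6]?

P(R + S ≥ 6) = 1/3.
Summing R·P(x,y) over outcomes with R + S ≥ 6 gives 25/24.
E[R | R + S ≥ 6] = (25/24) / (1/3) = 25/8.

25/8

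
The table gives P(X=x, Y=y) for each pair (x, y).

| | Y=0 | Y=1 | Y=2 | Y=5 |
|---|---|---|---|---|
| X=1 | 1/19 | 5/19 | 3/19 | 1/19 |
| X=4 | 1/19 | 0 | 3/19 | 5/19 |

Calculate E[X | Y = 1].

P(Y = 1) = 5/19.
Summing X·P(X=x,Y=y) over the conditioning event gives 5/19.
E[X | Y = 1] = (5/19) / (5/19) = 1.

1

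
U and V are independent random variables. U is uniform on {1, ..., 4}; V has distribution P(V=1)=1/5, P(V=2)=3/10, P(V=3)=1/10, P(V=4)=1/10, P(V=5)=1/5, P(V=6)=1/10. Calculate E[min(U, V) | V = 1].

P(V = 1) = 1/5.
Summing min(U,V)·P(x,y) over outcomes with V = 1 gives 1/5.
E[min(U, V) | V = 1] = (1/5) / (1/5) = 1.

1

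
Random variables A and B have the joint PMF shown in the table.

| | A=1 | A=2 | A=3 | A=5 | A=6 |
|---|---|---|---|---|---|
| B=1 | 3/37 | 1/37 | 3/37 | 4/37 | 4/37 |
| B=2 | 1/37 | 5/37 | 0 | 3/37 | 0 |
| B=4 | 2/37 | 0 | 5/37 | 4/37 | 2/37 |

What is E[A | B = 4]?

49/13

P(B = 4) = 13/37.
Σ A·P over the event = 1·(2/37) + 3·(5/37) + 5·(4/37) + 6·(2/37) = 49/37.
E[A | B = 4] = (49/37) / (13/37) = 49/13.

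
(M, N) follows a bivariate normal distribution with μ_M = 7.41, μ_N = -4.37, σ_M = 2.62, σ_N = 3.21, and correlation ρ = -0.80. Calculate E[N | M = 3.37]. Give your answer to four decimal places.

E[N | M=x] = μ_N + ρ(σ_N/σ_M)(x − μ_M) for jointly normal variables.
E[N | M=3.37] = -4.37 + (-0.80)·(3.21/2.62)·(3.37 − (7.41)) = -4.37 + (-0.98015)·(-4.04) = -0.4102.

-0.4102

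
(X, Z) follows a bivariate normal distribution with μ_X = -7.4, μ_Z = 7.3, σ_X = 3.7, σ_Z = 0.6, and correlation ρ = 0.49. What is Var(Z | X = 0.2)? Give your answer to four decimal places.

For a bivariate normal, Var(Z | X=x) = σ_Z²(1 − ρ²).
Var(Z | X=0.2) = (0.6)²·(1 − (0.49)²) = 0.36·0.7599 = 0.2736.

0.2736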